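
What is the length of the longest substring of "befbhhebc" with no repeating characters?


Input: "befbhhebc"
Sliding window (track last position of each char):
  Position 0 ('b'): window [0,0] length 1 -- new best
  Position 1 ('e'): window [0,1] length 2 -- new best
  Position 2 ('f'): window [0,2] length 3 -- new best
  Position 3 ('b'): repeat (last at 0), move window start to 1
  Position 3 ('b'): window [1,3] length 3
  Position 4 ('h'): window [1,4] length 4 -- new best
  Position 5 ('h'): repeat (last at 4), move window start to 5
  Position 5 ('h'): window [5,5] length 1
  Position 6 ('e'): window [5,6] length 2
  Position 7 ('b'): window [5,7] length 3
  Position 8 ('c'): window [5,8] length 4
Longest substring with no repeats: "efbh" with length 4

4


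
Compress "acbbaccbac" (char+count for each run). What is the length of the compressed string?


Input: acbbaccbac
Runs:
  'a' x 1 => "a1"
  'c' x 1 => "c1"
  'b' x 2 => "b2"
  'a' x 1 => "a1"
  'c' x 2 => "c2"
  'b' x 1 => "b1"
  'a' x 1 => "a1"
  'c' x 1 => "c1"
Compressed: "a1c1b2a1c2b1a1c1"
Compressed length: 16

16


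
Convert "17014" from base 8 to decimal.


Input: "17014" in base 8
Positional expansion:
  Digit '1' (value 1) x 8^4 = 4096
  Digit '7' (value 7) x 8^3 = 3584
  Digit '0' (value 0) x 8^2 = 0
  Digit '1' (value 1) x 8^1 = 8
  Digit '4' (value 4) x 8^0 = 4
Sum = 7692

7692


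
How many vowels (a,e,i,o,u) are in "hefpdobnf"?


Input: hefpdobnf
Checking each character:
  'h' at position 0: consonant
  'e' at position 1: vowel (running total: 1)
  'f' at position 2: consonant
  'p' at position 3: consonant
  'd' at position 4: consonant
  'o' at position 5: vowel (running total: 2)
  'b' at position 6: consonant
  'n' at position 7: consonant
  'f' at position 8: consonant
Total vowels: 2

2


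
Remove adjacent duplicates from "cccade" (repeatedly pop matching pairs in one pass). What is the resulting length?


Input: cccade
Stack-based adjacent duplicate removal:
  Read 'c': push. Stack: c
  Read 'c': matches stack top 'c' => pop. Stack: (empty)
  Read 'c': push. Stack: c
  Read 'a': push. Stack: ca
  Read 'd': push. Stack: cad
  Read 'e': push. Stack: cade
Final stack: "cade" (length 4)

4


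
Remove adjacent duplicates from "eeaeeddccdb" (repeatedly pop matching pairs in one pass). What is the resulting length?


Input: eeaeeddccdb
Stack-based adjacent duplicate removal:
  Read 'e': push. Stack: e
  Read 'e': matches stack top 'e' => pop. Stack: (empty)
  Read 'a': push. Stack: a
  Read 'e': push. Stack: ae
  Read 'e': matches stack top 'e' => pop. Stack: a
  Read 'd': push. Stack: ad
  Read 'd': matches stack top 'd' => pop. Stack: a
  Read 'c': push. Stack: ac
  Read 'c': matches stack top 'c' => pop. Stack: a
  Read 'd': push. Stack: ad
  Read 'b': push. Stack: adb
Final stack: "adb" (length 3)

3


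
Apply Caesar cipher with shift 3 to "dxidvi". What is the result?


Caesar cipher: shift "dxidvi" by 3
  'd' (pos 3) + 3 = pos 6 = 'g'
  'x' (pos 23) + 3 = pos 0 = 'a'
  'i' (pos 8) + 3 = pos 11 = 'l'
  'd' (pos 3) + 3 = pos 6 = 'g'
  'v' (pos 21) + 3 = pos 24 = 'y'
  'i' (pos 8) + 3 = pos 11 = 'l'
Result: galgyl

galgyl


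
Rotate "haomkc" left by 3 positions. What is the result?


Input: "haomkc", rotate left by 3
First 3 characters: "hao"
Remaining characters: "mkc"
Concatenate remaining + first: "mkc" + "hao" = "mkchao"

mkchao


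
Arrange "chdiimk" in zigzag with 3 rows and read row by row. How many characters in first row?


Zigzag "chdiimk" into 3 rows:
Placing characters:
  'c' => row 0
  'h' => row 1
  'd' => row 2
  'i' => row 1
  'i' => row 0
  'm' => row 1
  'k' => row 2
Rows:
  Row 0: "ci"
  Row 1: "him"
  Row 2: "dk"
First row length: 2

2


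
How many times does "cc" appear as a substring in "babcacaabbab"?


Searching for "cc" in "babcacaabbab"
Scanning each position:
  Position 0: "ba" => no
  Position 1: "ab" => no
  Position 2: "bc" => no
  Position 3: "ca" => no
  Position 4: "ac" => no
  Position 5: "ca" => no
  Position 6: "aa" => no
  Position 7: "ab" => no
  Position 8: "bb" => no
  Position 9: "ba" => no
  Position 10: "ab" => no
Total occurrences: 0

0


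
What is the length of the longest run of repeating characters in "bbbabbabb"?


Input: "bbbabbabb"
Scanning for longest run:
  Position 1 ('b'): continues run of 'b', length=2
  Position 2 ('b'): continues run of 'b', length=3
  Position 3 ('a'): new char, reset run to 1
  Position 4 ('b'): new char, reset run to 1
  Position 5 ('b'): continues run of 'b', length=2
  Position 6 ('a'): new char, reset run to 1
  Position 7 ('b'): new char, reset run to 1
  Position 8 ('b'): continues run of 'b', length=2
Longest run: 'b' with length 3

3


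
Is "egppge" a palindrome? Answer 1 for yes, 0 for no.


Input: egppge
Reversed: egppge
  Compare pos 0 ('e') with pos 5 ('e'): match
  Compare pos 1 ('g') with pos 4 ('g'): match
  Compare pos 2 ('p') with pos 3 ('p'): match
Result: palindrome

1


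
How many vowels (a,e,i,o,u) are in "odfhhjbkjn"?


Input: odfhhjbkjn
Checking each character:
  'o' at position 0: vowel (running total: 1)
  'd' at position 1: consonant
  'f' at position 2: consonant
  'h' at position 3: consonant
  'h' at position 4: consonant
  'j' at position 5: consonant
  'b' at position 6: consonant
  'k' at position 7: consonant
  'j' at position 8: consonant
  'n' at position 9: consonant
Total vowels: 1

1


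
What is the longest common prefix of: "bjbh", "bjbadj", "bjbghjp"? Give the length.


Words: bjbh, bjbadj, bjbghjp
  Position 0: all 'b' => match
  Position 1: all 'j' => match
  Position 2: all 'b' => match
  Position 3: ('h', 'a', 'g') => mismatch, stop
LCP = "bjb" (length 3)

3


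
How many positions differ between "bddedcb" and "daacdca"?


Comparing "bddedcb" and "daacdca" position by position:
  Position 0: 'b' vs 'd' => DIFFER
  Position 1: 'd' vs 'a' => DIFFER
  Position 2: 'd' vs 'a' => DIFFER
  Position 3: 'e' vs 'c' => DIFFER
  Position 4: 'd' vs 'd' => same
  Position 5: 'c' vs 'c' => same
  Position 6: 'b' vs 'a' => DIFFER
Positions that differ: 5

5


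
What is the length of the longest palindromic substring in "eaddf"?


Input: "eaddf"
Checking substrings for palindromes:
  [2:4] "dd" (len 2) => palindrome
Longest palindromic substring: "dd" with length 2

2


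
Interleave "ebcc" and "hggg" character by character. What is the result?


Interleaving "ebcc" and "hggg":
  Position 0: 'e' from first, 'h' from second => "eh"
  Position 1: 'b' from first, 'g' from second => "bg"
  Position 2: 'c' from first, 'g' from second => "cg"
  Position 3: 'c' from first, 'g' from second => "cg"
Result: ehbgcgcg

ehbgcgcg


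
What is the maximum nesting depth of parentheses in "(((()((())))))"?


Input: "(((()((())))))"
Tracking depth:
  Position 0 '(': depth becomes 1
  Position 1 '(': depth becomes 2
  Position 2 '(': depth becomes 3
  Position 3 '(': depth becomes 4
  Position 4 ')': depth becomes 3
  Position 5 '(': depth becomes 4
  Position 6 '(': depth becomes 5
  Position 7 '(': depth becomes 6
  Position 8 ')': depth becomes 5
  Position 9 ')': depth becomes 4
  Position 10 ')': depth becomes 3
  Position 11 ')': depth becomes 2
  Position 12 ')': depth becomes 1
  Position 13 ')': depth becomes 0
Maximum depth reached: 6

6


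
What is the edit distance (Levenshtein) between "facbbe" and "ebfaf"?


Computing edit distance: "facbbe" -> "ebfaf"
DP table:
           e    b    f    a    f
      0    1    2    3    4    5
  f   1    1    2    2    3    4
  a   2    2    2    3    2    3
  c   3    3    3    3    3    3
  b   4    4    3    4    4    4
  b   5    5    4    4    5    5
  e   6    5    5    5    5    6
Edit distance = dp[6][5] = 6

6


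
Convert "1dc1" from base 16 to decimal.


Input: "1dc1" in base 16
Positional expansion:
  Digit '1' (value 1) x 16^3 = 4096
  Digit 'd' (value 13) x 16^2 = 3328
  Digit 'c' (value 12) x 16^1 = 192
  Digit '1' (value 1) x 16^0 = 1
Sum = 7617

7617


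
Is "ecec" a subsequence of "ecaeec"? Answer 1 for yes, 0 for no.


Check if "ecec" is a subsequence of "ecaeec"
Greedy scan:
  Position 0 ('e'): matches sub[0] = 'e'
  Position 1 ('c'): matches sub[1] = 'c'
  Position 2 ('a'): no match needed
  Position 3 ('e'): matches sub[2] = 'e'
  Position 4 ('e'): no match needed
  Position 5 ('c'): matches sub[3] = 'c'
All 4 characters matched => is a subsequence

1


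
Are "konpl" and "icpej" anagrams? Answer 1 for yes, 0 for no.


Strings: "konpl", "icpej"
Sorted first:  klnop
Sorted second: ceijp
Differ at position 0: 'k' vs 'c' => not anagrams

0


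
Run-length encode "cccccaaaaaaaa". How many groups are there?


Input: cccccaaaaaaaa
Scanning for consecutive runs:
  Group 1: 'c' x 5 (positions 0-4)
  Group 2: 'a' x 8 (positions 5-12)
Total groups: 2

2


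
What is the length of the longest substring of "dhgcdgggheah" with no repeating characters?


Input: "dhgcdgggheah"
Sliding window (track last position of each char):
  Position 0 ('d'): window [0,0] length 1 -- new best
  Position 1 ('h'): window [0,1] length 2 -- new best
  Position 2 ('g'): window [0,2] length 3 -- new best
  Position 3 ('c'): window [0,3] length 4 -- new best
  Position 4 ('d'): repeat (last at 0), move window start to 1
  Position 4 ('d'): window [1,4] length 4
  Position 5 ('g'): repeat (last at 2), move window start to 3
  Position 5 ('g'): window [3,5] length 3
  Position 6 ('g'): repeat (last at 5), move window start to 6
  Position 6 ('g'): window [6,6] length 1
  Position 7 ('g'): repeat (last at 6), move window start to 7
  Position 7 ('g'): window [7,7] length 1
  Position 8 ('h'): window [7,8] length 2
  Position 9 ('e'): window [7,9] length 3
  Position 10 ('a'): window [7,10] length 4
  Position 11 ('h'): repeat (last at 8), move window start to 9
  Position 11 ('h'): window [9,11] length 3
Longest substring with no repeats: "dhgc" with length 4

4


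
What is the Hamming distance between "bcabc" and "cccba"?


Comparing "bcabc" and "cccba" position by position:
  Position 0: 'b' vs 'c' => differ
  Position 1: 'c' vs 'c' => same
  Position 2: 'a' vs 'c' => differ
  Position 3: 'b' vs 'b' => same
  Position 4: 'c' vs 'a' => differ
Total differences (Hamming distance): 3

3


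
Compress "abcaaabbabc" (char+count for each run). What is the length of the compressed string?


Input: abcaaabbabc
Runs:
  'a' x 1 => "a1"
  'b' x 1 => "b1"
  'c' x 1 => "c1"
  'a' x 3 => "a3"
  'b' x 2 => "b2"
  'a' x 1 => "a1"
  'b' x 1 => "b1"
  'c' x 1 => "c1"
Compressed: "a1b1c1a3b2a1b1c1"
Compressed length: 16

16


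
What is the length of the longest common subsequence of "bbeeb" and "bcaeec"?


LCS of "bbeeb" and "bcaeec"
DP table:
           b    c    a    e    e    c
      0    0    0    0    0    0    0
  b   0    1    1    1    1    1    1
  b   0    1    1    1    1    1    1
  e   0    1    1    1    2    2    2
  e   0    1    1    1    2    3    3
  b   0    1    1    1    2    3    3
LCS length = dp[5][6] = 3

3


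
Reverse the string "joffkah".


Input: joffkah
Reading characters right to left:
  Position 6: 'h'
  Position 5: 'a'
  Position 4: 'k'
  Position 3: 'f'
  Position 2: 'f'
  Position 1: 'o'
  Position 0: 'j'
Reversed: hakffoj

hakffoj


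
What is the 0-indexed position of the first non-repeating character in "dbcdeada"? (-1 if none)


Input: dbcdeada
Character frequencies:
  'a': 2
  'b': 1
  'c': 1
  'd': 3
  'e': 1
Scanning left to right for freq == 1:
  Position 0 ('d'): freq=3, skip
  Position 1 ('b'): unique! => answer = 1

1


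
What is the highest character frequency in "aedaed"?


Input: aedaed
Character counts:
  'a': 2
  'd': 2
  'e': 2
Maximum frequency: 2

2


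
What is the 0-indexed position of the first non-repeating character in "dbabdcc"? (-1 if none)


Input: dbabdcc
Character frequencies:
  'a': 1
  'b': 2
  'c': 2
  'd': 2
Scanning left to right for freq == 1:
  Position 0 ('d'): freq=2, skip
  Position 1 ('b'): freq=2, skip
  Position 2 ('a'): unique! => answer = 2

2


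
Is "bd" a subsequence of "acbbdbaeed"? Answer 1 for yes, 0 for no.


Check if "bd" is a subsequence of "acbbdbaeed"
Greedy scan:
  Position 0 ('a'): no match needed
  Position 1 ('c'): no match needed
  Position 2 ('b'): matches sub[0] = 'b'
  Position 3 ('b'): no match needed
  Position 4 ('d'): matches sub[1] = 'd'
  Position 5 ('b'): no match needed
  Position 6 ('a'): no match needed
  Position 7 ('e'): no match needed
  Position 8 ('e'): no match needed
  Position 9 ('d'): no match needed
All 2 characters matched => is a subsequence

1


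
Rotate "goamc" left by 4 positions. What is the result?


Input: "goamc", rotate left by 4
First 4 characters: "goam"
Remaining characters: "c"
Concatenate remaining + first: "c" + "goam" = "cgoam"

cgoam


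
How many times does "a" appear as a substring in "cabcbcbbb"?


Searching for "a" in "cabcbcbbb"
Scanning each position:
  Position 0: "c" => no
  Position 1: "a" => MATCH
  Position 2: "b" => no
  Position 3: "c" => no
  Position 4: "b" => no
  Position 5: "c" => no
  Position 6: "b" => no
  Position 7: "b" => no
  Position 8: "b" => no
Total occurrences: 1

1


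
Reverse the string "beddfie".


Input: beddfie
Reading characters right to left:
  Position 6: 'e'
  Position 5: 'i'
  Position 4: 'f'
  Position 3: 'd'
  Position 2: 'd'
  Position 1: 'e'
  Position 0: 'b'
Reversed: eifddeb

eifddeb


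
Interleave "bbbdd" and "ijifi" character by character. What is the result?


Interleaving "bbbdd" and "ijifi":
  Position 0: 'b' from first, 'i' from second => "bi"
  Position 1: 'b' from first, 'j' from second => "bj"
  Position 2: 'b' from first, 'i' from second => "bi"
  Position 3: 'd' from first, 'f' from second => "df"
  Position 4: 'd' from first, 'i' from second => "di"
Result: bibjbidfdi

bibjbidfdi


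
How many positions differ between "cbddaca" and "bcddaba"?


Comparing "cbddaca" and "bcddaba" position by position:
  Position 0: 'c' vs 'b' => DIFFER
  Position 1: 'b' vs 'c' => DIFFER
  Position 2: 'd' vs 'd' => same
  Position 3: 'd' vs 'd' => same
  Position 4: 'a' vs 'a' => same
  Position 5: 'c' vs 'b' => DIFFER
  Position 6: 'a' vs 'a' => same
Positions that differ: 3

3


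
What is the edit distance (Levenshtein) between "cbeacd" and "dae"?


Computing edit distance: "cbeacd" -> "dae"
DP table:
           d    a    e
      0    1    2    3
  c   1    1    2    3
  b   2    2    2    3
  e   3    3    3    2
  a   4    4    3    3
  c   5    5    4    4
  d   6    5    5    5
Edit distance = dp[6][3] = 5

5


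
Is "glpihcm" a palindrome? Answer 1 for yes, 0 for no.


Input: glpihcm
Reversed: mchiplg
  Compare pos 0 ('g') with pos 6 ('m'): MISMATCH
  Compare pos 1 ('l') with pos 5 ('c'): MISMATCH
  Compare pos 2 ('p') with pos 4 ('h'): MISMATCH
Result: not a palindrome

0


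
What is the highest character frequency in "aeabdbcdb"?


Input: aeabdbcdb
Character counts:
  'a': 2
  'b': 3
  'c': 1
  'd': 2
  'e': 1
Maximum frequency: 3

3


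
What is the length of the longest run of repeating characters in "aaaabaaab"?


Input: "aaaabaaab"
Scanning for longest run:
  Position 1 ('a'): continues run of 'a', length=2
  Position 2 ('a'): continues run of 'a', length=3
  Position 3 ('a'): continues run of 'a', length=4
  Position 4 ('b'): new char, reset run to 1
  Position 5 ('a'): new char, reset run to 1
  Position 6 ('a'): continues run of 'a', length=2
  Position 7 ('a'): continues run of 'a', length=3
  Position 8 ('b'): new char, reset run to 1
Longest run: 'a' with length 4

4


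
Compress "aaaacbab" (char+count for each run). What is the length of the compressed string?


Input: aaaacbab
Runs:
  'a' x 4 => "a4"
  'c' x 1 => "c1"
  'b' x 1 => "b1"
  'a' x 1 => "a1"
  'b' x 1 => "b1"
Compressed: "a4c1b1a1b1"
Compressed length: 10

10


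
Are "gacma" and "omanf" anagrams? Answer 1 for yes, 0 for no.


Strings: "gacma", "omanf"
Sorted first:  aacgm
Sorted second: afmno
Differ at position 1: 'a' vs 'f' => not anagrams

0


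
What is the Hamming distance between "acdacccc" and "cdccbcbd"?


Comparing "acdacccc" and "cdccbcbd" position by position:
  Position 0: 'a' vs 'c' => differ
  Position 1: 'c' vs 'd' => differ
  Position 2: 'd' vs 'c' => differ
  Position 3: 'a' vs 'c' => differ
  Position 4: 'c' vs 'b' => differ
  Position 5: 'c' vs 'c' => same
  Position 6: 'c' vs 'b' => differ
  Position 7: 'c' vs 'd' => differ
Total differences (Hamming distance): 7

7


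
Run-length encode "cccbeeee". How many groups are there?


Input: cccbeeee
Scanning for consecutive runs:
  Group 1: 'c' x 3 (positions 0-2)
  Group 2: 'b' x 1 (positions 3-3)
  Group 3: 'e' x 4 (positions 4-7)
Total groups: 3

3


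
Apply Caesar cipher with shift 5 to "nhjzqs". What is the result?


Caesar cipher: shift "nhjzqs" by 5
  'n' (pos 13) + 5 = pos 18 = 's'
  'h' (pos 7) + 5 = pos 12 = 'm'
  'j' (pos 9) + 5 = pos 14 = 'o'
  'z' (pos 25) + 5 = pos 4 = 'e'
  'q' (pos 16) + 5 = pos 21 = 'v'
  's' (pos 18) + 5 = pos 23 = 'x'
Result: smoevx

smoevx


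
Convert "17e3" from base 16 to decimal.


Input: "17e3" in base 16
Positional expansion:
  Digit '1' (value 1) x 16^3 = 4096
  Digit '7' (value 7) x 16^2 = 1792
  Digit 'e' (value 14) x 16^1 = 224
  Digit '3' (value 3) x 16^0 = 3
Sum = 6115

6115


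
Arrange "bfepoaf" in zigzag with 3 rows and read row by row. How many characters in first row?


Zigzag "bfepoaf" into 3 rows:
Placing characters:
  'b' => row 0
  'f' => row 1
  'e' => row 2
  'p' => row 1
  'o' => row 0
  'a' => row 1
  'f' => row 2
Rows:
  Row 0: "bo"
  Row 1: "fpa"
  Row 2: "ef"
First row length: 2

2


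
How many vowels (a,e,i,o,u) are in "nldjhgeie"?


Input: nldjhgeie
Checking each character:
  'n' at position 0: consonant
  'l' at position 1: consonant
  'd' at position 2: consonant
  'j' at position 3: consonant
  'h' at position 4: consonant
  'g' at position 5: consonant
  'e' at position 6: vowel (running total: 1)
  'i' at position 7: vowel (running total: 2)
  'e' at position 8: vowel (running total: 3)
Total vowels: 3

3


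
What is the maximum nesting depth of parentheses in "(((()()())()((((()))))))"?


Input: "(((()()())()((((()))))))"
Tracking depth:
  Position 0 '(': depth becomes 1
  Position 1 '(': depth becomes 2
  Position 2 '(': depth becomes 3
  Position 3 '(': depth becomes 4
  Position 4 ')': depth becomes 3
  Position 5 '(': depth becomes 4
  Position 6 ')': depth becomes 3
  Position 7 '(': depth becomes 4
  Position 8 ')': depth becomes 3
  Position 9 ')': depth becomes 2
  Position 10 '(': depth becomes 3
  Position 11 ')': depth becomes 2
  Position 12 '(': depth becomes 3
  Position 13 '(': depth becomes 4
  Position 14 '(': depth becomes 5
  Position 15 '(': depth becomes 6
  Position 16 '(': depth becomes 7
  Position 17 ')': depth becomes 6
  Position 18 ')': depth becomes 5
  Position 19 ')': depth becomes 4
  Position 20 ')': depth becomes 3
  Position 21 ')': depth becomes 2
  Position 22 ')': depth becomes 1
  Position 23 ')': depth becomes 0
Maximum depth reached: 7

7


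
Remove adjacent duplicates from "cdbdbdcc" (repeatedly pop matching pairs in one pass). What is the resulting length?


Input: cdbdbdcc
Stack-based adjacent duplicate removal:
  Read 'c': push. Stack: c
  Read 'd': push. Stack: cd
  Read 'b': push. Stack: cdb
  Read 'd': push. Stack: cdbd
  Read 'b': push. Stack: cdbdb
  Read 'd': push. Stack: cdbdbd
  Read 'c': push. Stack: cdbdbdc
  Read 'c': matches stack top 'c' => pop. Stack: cdbdbd
Final stack: "cdbdbd" (length 6)

6


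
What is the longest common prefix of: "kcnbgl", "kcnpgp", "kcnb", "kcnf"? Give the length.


Words: kcnbgl, kcnpgp, kcnb, kcnf
  Position 0: all 'k' => match
  Position 1: all 'c' => match
  Position 2: all 'n' => match
  Position 3: ('b', 'p', 'b', 'f') => mismatch, stop
LCP = "kcn" (length 3)

3


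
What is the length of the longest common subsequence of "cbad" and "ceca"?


LCS of "cbad" and "ceca"
DP table:
           c    e    c    a
      0    0    0    0    0
  c   0    1    1    1    1
  b   0    1    1    1    1
  a   0    1    1    1    2
  d   0    1    1    1    2
LCS length = dp[4][4] = 2

2


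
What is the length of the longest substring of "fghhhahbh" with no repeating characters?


Input: "fghhhahbh"
Sliding window (track last position of each char):
  Position 0 ('f'): window [0,0] length 1 -- new best
  Position 1 ('g'): window [0,1] length 2 -- new best
  Position 2 ('h'): window [0,2] length 3 -- new best
  Position 3 ('h'): repeat (last at 2), move window start to 3
  Position 3 ('h'): window [3,3] length 1
  Position 4 ('h'): repeat (last at 3), move window start to 4
  Position 4 ('h'): window [4,4] length 1
  Position 5 ('a'): window [4,5] length 2
  Position 6 ('h'): repeat (last at 4), move window start to 5
  Position 6 ('h'): window [5,6] length 2
  Position 7 ('b'): window [5,7] length 3
  Position 8 ('h'): repeat (last at 6), move window start to 7
  Position 8 ('h'): window [7,8] length 2
Longest substring with no repeats: "fgh" with length 3

3


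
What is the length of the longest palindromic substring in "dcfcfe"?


Input: "dcfcfe"
Checking substrings for palindromes:
  [1:4] "cfc" (len 3) => palindrome
  [2:5] "fcf" (len 3) => palindrome
Longest palindromic substring: "cfc" with length 3

3


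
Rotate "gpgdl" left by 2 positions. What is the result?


Input: "gpgdl", rotate left by 2
First 2 characters: "gp"
Remaining characters: "gdl"
Concatenate remaining + first: "gdl" + "gp" = "gdlgp"

gdlgp


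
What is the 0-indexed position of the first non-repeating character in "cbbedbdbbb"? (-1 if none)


Input: cbbedbdbbb
Character frequencies:
  'b': 6
  'c': 1
  'd': 2
  'e': 1
Scanning left to right for freq == 1:
  Position 0 ('c'): unique! => answer = 0

0


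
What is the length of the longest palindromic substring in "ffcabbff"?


Input: "ffcabbff"
Checking substrings for palindromes:
  [0:2] "ff" (len 2) => palindrome
  [4:6] "bb" (len 2) => palindrome
  [6:8] "ff" (len 2) => palindrome
Longest palindromic substring: "ff" with length 2

2


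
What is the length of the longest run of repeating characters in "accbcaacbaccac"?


Input: "accbcaacbaccac"
Scanning for longest run:
  Position 1 ('c'): new char, reset run to 1
  Position 2 ('c'): continues run of 'c', length=2
  Position 3 ('b'): new char, reset run to 1
  Position 4 ('c'): new char, reset run to 1
  Position 5 ('a'): new char, reset run to 1
  Position 6 ('a'): continues run of 'a', length=2
  Position 7 ('c'): new char, reset run to 1
  Position 8 ('b'): new char, reset run to 1
  Position 9 ('a'): new char, reset run to 1
  Position 10 ('c'): new char, reset run to 1
  Position 11 ('c'): continues run of 'c', length=2
  Position 12 ('a'): new char, reset run to 1
  Position 13 ('c'): new char, reset run to 1
Longest run: 'c' with length 2

2


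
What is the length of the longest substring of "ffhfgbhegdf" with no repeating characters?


Input: "ffhfgbhegdf"
Sliding window (track last position of each char):
  Position 0 ('f'): window [0,0] length 1 -- new best
  Position 1 ('f'): repeat (last at 0), move window start to 1
  Position 1 ('f'): window [1,1] length 1
  Position 2 ('h'): window [1,2] length 2 -- new best
  Position 3 ('f'): repeat (last at 1), move window start to 2
  Position 3 ('f'): window [2,3] length 2
  Position 4 ('g'): window [2,4] length 3 -- new best
  Position 5 ('b'): window [2,5] length 4 -- new best
  Position 6 ('h'): repeat (last at 2), move window start to 3
  Position 6 ('h'): window [3,6] length 4
  Position 7 ('e'): window [3,7] length 5 -- new best
  Position 8 ('g'): repeat (last at 4), move window start to 5
  Position 8 ('g'): window [5,8] length 4
  Position 9 ('d'): window [5,9] length 5
  Position 10 ('f'): window [5,10] length 6 -- new best
Longest substring with no repeats: "bhegdf" with length 6

6


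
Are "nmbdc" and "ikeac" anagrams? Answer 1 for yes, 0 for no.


Strings: "nmbdc", "ikeac"
Sorted first:  bcdmn
Sorted second: aceik
Differ at position 0: 'b' vs 'a' => not anagrams

0


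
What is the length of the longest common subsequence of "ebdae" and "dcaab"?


LCS of "ebdae" and "dcaab"
DP table:
           d    c    a    a    b
      0    0    0    0    0    0
  e   0    0    0    0    0    0
  b   0    0    0    0    0    1
  d   0    1    1    1    1    1
  a   0    1    1    2    2    2
  e   0    1    1    2    2    2
LCS length = dp[5][5] = 2

2


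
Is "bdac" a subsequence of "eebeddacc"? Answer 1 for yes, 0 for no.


Check if "bdac" is a subsequence of "eebeddacc"
Greedy scan:
  Position 0 ('e'): no match needed
  Position 1 ('e'): no match needed
  Position 2 ('b'): matches sub[0] = 'b'
  Position 3 ('e'): no match needed
  Position 4 ('d'): matches sub[1] = 'd'
  Position 5 ('d'): no match needed
  Position 6 ('a'): matches sub[2] = 'a'
  Position 7 ('c'): matches sub[3] = 'c'
  Position 8 ('c'): no match needed
All 4 characters matched => is a subsequence

1


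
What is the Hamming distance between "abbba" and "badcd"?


Comparing "abbba" and "badcd" position by position:
  Position 0: 'a' vs 'b' => differ
  Position 1: 'b' vs 'a' => differ
  Position 2: 'b' vs 'd' => differ
  Position 3: 'b' vs 'c' => differ
  Position 4: 'a' vs 'd' => differ
Total differences (Hamming distance): 5

5


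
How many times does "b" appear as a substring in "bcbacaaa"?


Searching for "b" in "bcbacaaa"
Scanning each position:
  Position 0: "b" => MATCH
  Position 1: "c" => no
  Position 2: "b" => MATCH
  Position 3: "a" => no
  Position 4: "c" => no
  Position 5: "a" => no
  Position 6: "a" => no
  Position 7: "a" => no
Total occurrences: 2

2


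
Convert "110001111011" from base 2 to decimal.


Input: "110001111011" in base 2
Positional expansion:
  Digit '1' (value 1) x 2^11 = 2048
  Digit '1' (value 1) x 2^10 = 1024
  Digit '0' (value 0) x 2^9 = 0
  Digit '0' (value 0) x 2^8 = 0
  Digit '0' (value 0) x 2^7 = 0
  Digit '1' (value 1) x 2^6 = 64
  Digit '1' (value 1) x 2^5 = 32
  Digit '1' (value 1) x 2^4 = 16
  Digit '1' (value 1) x 2^3 = 8
  Digit '0' (value 0) x 2^2 = 0
  Digit '1' (value 1) x 2^1 = 2
  Digit '1' (value 1) x 2^0 = 1
Sum = 3195

3195


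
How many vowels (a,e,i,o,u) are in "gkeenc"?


Input: gkeenc
Checking each character:
  'g' at position 0: consonant
  'k' at position 1: consonant
  'e' at position 2: vowel (running total: 1)
  'e' at position 3: vowel (running total: 2)
  'n' at position 4: consonant
  'c' at position 5: consonant
Total vowels: 2

2


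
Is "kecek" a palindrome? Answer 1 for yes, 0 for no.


Input: kecek
Reversed: kecek
  Compare pos 0 ('k') with pos 4 ('k'): match
  Compare pos 1 ('e') with pos 3 ('e'): match
Result: palindrome

1


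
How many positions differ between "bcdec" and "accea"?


Comparing "bcdec" and "accea" position by position:
  Position 0: 'b' vs 'a' => DIFFER
  Position 1: 'c' vs 'c' => same
  Position 2: 'd' vs 'c' => DIFFER
  Position 3: 'e' vs 'e' => same
  Position 4: 'c' vs 'a' => DIFFER
Positions that differ: 3

3


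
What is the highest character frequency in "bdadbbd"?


Input: bdadbbd
Character counts:
  'a': 1
  'b': 3
  'd': 3
Maximum frequency: 3

3


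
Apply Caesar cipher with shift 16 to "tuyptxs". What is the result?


Caesar cipher: shift "tuyptxs" by 16
  't' (pos 19) + 16 = pos 9 = 'j'
  'u' (pos 20) + 16 = pos 10 = 'k'
  'y' (pos 24) + 16 = pos 14 = 'o'
  'p' (pos 15) + 16 = pos 5 = 'f'
  't' (pos 19) + 16 = pos 9 = 'j'
  'x' (pos 23) + 16 = pos 13 = 'n'
  's' (pos 18) + 16 = pos 8 = 'i'
Result: jkofjni

jkofjni


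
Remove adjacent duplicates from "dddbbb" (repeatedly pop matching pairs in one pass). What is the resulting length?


Input: dddbbb
Stack-based adjacent duplicate removal:
  Read 'd': push. Stack: d
  Read 'd': matches stack top 'd' => pop. Stack: (empty)
  Read 'd': push. Stack: d
  Read 'b': push. Stack: db
  Read 'b': matches stack top 'b' => pop. Stack: d
  Read 'b': push. Stack: db
Final stack: "db" (length 2)

2


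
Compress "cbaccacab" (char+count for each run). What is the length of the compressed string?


Input: cbaccacab
Runs:
  'c' x 1 => "c1"
  'b' x 1 => "b1"
  'a' x 1 => "a1"
  'c' x 2 => "c2"
  'a' x 1 => "a1"
  'c' x 1 => "c1"
  'a' x 1 => "a1"
  'b' x 1 => "b1"
Compressed: "c1b1a1c2a1c1a1b1"
Compressed length: 16

16


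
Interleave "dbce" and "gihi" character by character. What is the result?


Interleaving "dbce" and "gihi":
  Position 0: 'd' from first, 'g' from second => "dg"
  Position 1: 'b' from first, 'i' from second => "bi"
  Position 2: 'c' from first, 'h' from second => "ch"
  Position 3: 'e' from first, 'i' from second => "ei"
Result: dgbichei

dgbichei


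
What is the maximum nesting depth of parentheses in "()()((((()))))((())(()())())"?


Input: "()()((((()))))((())(()())())"
Tracking depth:
  Position 0 '(': depth becomes 1
  Position 1 ')': depth becomes 0
  Position 2 '(': depth becomes 1
  Position 3 ')': depth becomes 0
  Position 4 '(': depth becomes 1
  Position 5 '(': depth becomes 2
  Position 6 '(': depth becomes 3
  Position 7 '(': depth becomes 4
  Position 8 '(': depth becomes 5
  Position 9 ')': depth becomes 4
  Position 10 ')': depth becomes 3
  Position 11 ')': depth becomes 2
  Position 12 ')': depth becomes 1
  Position 13 ')': depth becomes 0
  Position 14 '(': depth becomes 1
  Position 15 '(': depth becomes 2
  Position 16 '(': depth becomes 3
  Position 17 ')': depth becomes 2
  Position 18 ')': depth becomes 1
  Position 19 '(': depth becomes 2
  Position 20 '(': depth becomes 3
  Position 21 ')': depth becomes 2
  Position 22 '(': depth becomes 3
  Position 23 ')': depth becomes 2
  Position 24 ')': depth becomes 1
  Position 25 '(': depth becomes 2
  Position 26 ')': depth becomes 1
  Position 27 ')': depth becomes 0
Maximum depth reached: 5

5


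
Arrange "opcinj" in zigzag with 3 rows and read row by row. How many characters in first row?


Zigzag "opcinj" into 3 rows:
Placing characters:
  'o' => row 0
  'p' => row 1
  'c' => row 2
  'i' => row 1
  'n' => row 0
  'j' => row 1
Rows:
  Row 0: "on"
  Row 1: "pij"
  Row 2: "c"
First row length: 2

2


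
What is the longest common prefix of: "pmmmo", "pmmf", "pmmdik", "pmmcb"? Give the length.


Words: pmmmo, pmmf, pmmdik, pmmcb
  Position 0: all 'p' => match
  Position 1: all 'm' => match
  Position 2: all 'm' => match
  Position 3: ('m', 'f', 'd', 'c') => mismatch, stop
LCP = "pmm" (length 3)

3


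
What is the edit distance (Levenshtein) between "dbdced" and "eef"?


Computing edit distance: "dbdced" -> "eef"
DP table:
           e    e    f
      0    1    2    3
  d   1    1    2    3
  b   2    2    2    3
  d   3    3    3    3
  c   4    4    4    4
  e   5    4    4    5
  d   6    5    5    5
Edit distance = dp[6][3] = 5

5


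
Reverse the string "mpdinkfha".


Input: mpdinkfha
Reading characters right to left:
  Position 8: 'a'
  Position 7: 'h'
  Position 6: 'f'
  Position 5: 'k'
  Position 4: 'n'
  Position 3: 'i'
  Position 2: 'd'
  Position 1: 'p'
  Position 0: 'm'
Reversed: ahfknidpm

ahfknidpm


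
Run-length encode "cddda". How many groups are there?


Input: cddda
Scanning for consecutive runs:
  Group 1: 'c' x 1 (positions 0-0)
  Group 2: 'd' x 3 (positions 1-3)
  Group 3: 'a' x 1 (positions 4-4)
Total groups: 3

3


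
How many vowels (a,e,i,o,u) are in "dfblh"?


Input: dfblh
Checking each character:
  'd' at position 0: consonant
  'f' at position 1: consonant
  'b' at position 2: consonant
  'l' at position 3: consonant
  'h' at position 4: consonant
Total vowels: 0

0


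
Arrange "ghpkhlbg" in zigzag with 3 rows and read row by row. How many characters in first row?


Zigzag "ghpkhlbg" into 3 rows:
Placing characters:
  'g' => row 0
  'h' => row 1
  'p' => row 2
  'k' => row 1
  'h' => row 0
  'l' => row 1
  'b' => row 2
  'g' => row 1
Rows:
  Row 0: "gh"
  Row 1: "hklg"
  Row 2: "pb"
First row length: 2

2


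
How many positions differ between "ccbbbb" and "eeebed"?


Comparing "ccbbbb" and "eeebed" position by position:
  Position 0: 'c' vs 'e' => DIFFER
  Position 1: 'c' vs 'e' => DIFFER
  Position 2: 'b' vs 'e' => DIFFER
  Position 3: 'b' vs 'b' => same
  Position 4: 'b' vs 'e' => DIFFER
  Position 5: 'b' vs 'd' => DIFFER
Positions that differ: 5

5


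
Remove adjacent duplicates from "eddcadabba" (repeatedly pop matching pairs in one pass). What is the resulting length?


Input: eddcadabba
Stack-based adjacent duplicate removal:
  Read 'e': push. Stack: e
  Read 'd': push. Stack: ed
  Read 'd': matches stack top 'd' => pop. Stack: e
  Read 'c': push. Stack: ec
  Read 'a': push. Stack: eca
  Read 'd': push. Stack: ecad
  Read 'a': push. Stack: ecada
  Read 'b': push. Stack: ecadab
  Read 'b': matches stack top 'b' => pop. Stack: ecada
  Read 'a': matches stack top 'a' => pop. Stack: ecad
Final stack: "ecad" (length 4)

4


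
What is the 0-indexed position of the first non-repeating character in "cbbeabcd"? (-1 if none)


Input: cbbeabcd
Character frequencies:
  'a': 1
  'b': 3
  'c': 2
  'd': 1
  'e': 1
Scanning left to right for freq == 1:
  Position 0 ('c'): freq=2, skip
  Position 1 ('b'): freq=3, skip
  Position 2 ('b'): freq=3, skip
  Position 3 ('e'): unique! => answer = 3

3


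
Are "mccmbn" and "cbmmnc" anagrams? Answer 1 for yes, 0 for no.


Strings: "mccmbn", "cbmmnc"
Sorted first:  bccmmn
Sorted second: bccmmn
Sorted forms match => anagrams

1


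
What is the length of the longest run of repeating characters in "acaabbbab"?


Input: "acaabbbab"
Scanning for longest run:
  Position 1 ('c'): new char, reset run to 1
  Position 2 ('a'): new char, reset run to 1
  Position 3 ('a'): continues run of 'a', length=2
  Position 4 ('b'): new char, reset run to 1
  Position 5 ('b'): continues run of 'b', length=2
  Position 6 ('b'): continues run of 'b', length=3
  Position 7 ('a'): new char, reset run to 1
  Position 8 ('b'): new char, reset run to 1
Longest run: 'b' with length 3

3


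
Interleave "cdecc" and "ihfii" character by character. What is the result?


Interleaving "cdecc" and "ihfii":
  Position 0: 'c' from first, 'i' from second => "ci"
  Position 1: 'd' from first, 'h' from second => "dh"
  Position 2: 'e' from first, 'f' from second => "ef"
  Position 3: 'c' from first, 'i' from second => "ci"
  Position 4: 'c' from first, 'i' from second => "ci"
Result: cidhefcici

cidhefcici


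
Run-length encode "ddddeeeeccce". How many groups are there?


Input: ddddeeeeccce
Scanning for consecutive runs:
  Group 1: 'd' x 4 (positions 0-3)
  Group 2: 'e' x 4 (positions 4-7)
  Group 3: 'c' x 3 (positions 8-10)
  Group 4: 'e' x 1 (positions 11-11)
Total groups: 4

4


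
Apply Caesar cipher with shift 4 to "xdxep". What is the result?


Caesar cipher: shift "xdxep" by 4
  'x' (pos 23) + 4 = pos 1 = 'b'
  'd' (pos 3) + 4 = pos 7 = 'h'
  'x' (pos 23) + 4 = pos 1 = 'b'
  'e' (pos 4) + 4 = pos 8 = 'i'
  'p' (pos 15) + 4 = pos 19 = 't'
Result: bhbit

bhbit


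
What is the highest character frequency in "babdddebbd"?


Input: babdddebbd
Character counts:
  'a': 1
  'b': 4
  'd': 4
  'e': 1
Maximum frequency: 4

4


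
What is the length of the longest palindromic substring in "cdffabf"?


Input: "cdffabf"
Checking substrings for palindromes:
  [2:4] "ff" (len 2) => palindrome
Longest palindromic substring: "ff" with length 2

2


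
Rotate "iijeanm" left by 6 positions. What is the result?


Input: "iijeanm", rotate left by 6
First 6 characters: "iijean"
Remaining characters: "m"
Concatenate remaining + first: "m" + "iijean" = "miijean"

miijean


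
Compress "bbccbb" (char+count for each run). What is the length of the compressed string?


Input: bbccbb
Runs:
  'b' x 2 => "b2"
  'c' x 2 => "c2"
  'b' x 2 => "b2"
Compressed: "b2c2b2"
Compressed length: 6

6


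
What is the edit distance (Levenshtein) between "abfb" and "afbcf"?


Computing edit distance: "abfb" -> "afbcf"
DP table:
           a    f    b    c    f
      0    1    2    3    4    5
  a   1    0    1    2    3    4
  b   2    1    1    1    2    3
  f   3    2    1    2    2    2
  b   4    3    2    1    2    3
Edit distance = dp[4][5] = 3

3


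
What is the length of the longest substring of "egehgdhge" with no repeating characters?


Input: "egehgdhge"
Sliding window (track last position of each char):
  Position 0 ('e'): window [0,0] length 1 -- new best
  Position 1 ('g'): window [0,1] length 2 -- new best
  Position 2 ('e'): repeat (last at 0), move window start to 1
  Position 2 ('e'): window [1,2] length 2
  Position 3 ('h'): window [1,3] length 3 -- new best
  Position 4 ('g'): repeat (last at 1), move window start to 2
  Position 4 ('g'): window [2,4] length 3
  Position 5 ('d'): window [2,5] length 4 -- new best
  Position 6 ('h'): repeat (last at 3), move window start to 4
  Position 6 ('h'): window [4,6] length 3
  Position 7 ('g'): repeat (last at 4), move window start to 5
  Position 7 ('g'): window [5,7] length 3
  Position 8 ('e'): window [5,8] length 4
Longest substring with no repeats: "ehgd" with length 4

4


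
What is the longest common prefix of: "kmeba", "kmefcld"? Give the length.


Words: kmeba, kmefcld
  Position 0: all 'k' => match
  Position 1: all 'm' => match
  Position 2: all 'e' => match
  Position 3: ('b', 'f') => mismatch, stop
LCP = "kme" (length 3)

3


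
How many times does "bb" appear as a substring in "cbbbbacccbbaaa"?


Searching for "bb" in "cbbbbacccbbaaa"
Scanning each position:
  Position 0: "cb" => no
  Position 1: "bb" => MATCH
  Position 2: "bb" => MATCH
  Position 3: "bb" => MATCH
  Position 4: "ba" => no
  Position 5: "ac" => no
  Position 6: "cc" => no
  Position 7: "cc" => no
  Position 8: "cb" => no
  Position 9: "bb" => MATCH
  Position 10: "ba" => no
  Position 11: "aa" => no
  Position 12: "aa" => no
Total occurrences: 4

4


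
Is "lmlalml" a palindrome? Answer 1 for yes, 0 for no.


Input: lmlalml
Reversed: lmlalml
  Compare pos 0 ('l') with pos 6 ('l'): match
  Compare pos 1 ('m') with pos 5 ('m'): match
  Compare pos 2 ('l') with pos 4 ('l'): match
Result: palindrome

1


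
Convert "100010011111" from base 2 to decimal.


Input: "100010011111" in base 2
Positional expansion:
  Digit '1' (value 1) x 2^11 = 2048
  Digit '0' (value 0) x 2^10 = 0
  Digit '0' (value 0) x 2^9 = 0
  Digit '0' (value 0) x 2^8 = 0
  Digit '1' (value 1) x 2^7 = 128
  Digit '0' (value 0) x 2^6 = 0
  Digit '0' (value 0) x 2^5 = 0
  Digit '1' (value 1) x 2^4 = 16
  Digit '1' (value 1) x 2^3 = 8
  Digit '1' (value 1) x 2^2 = 4
  Digit '1' (value 1) x 2^1 = 2
  Digit '1' (value 1) x 2^0 = 1
Sum = 2207

2207


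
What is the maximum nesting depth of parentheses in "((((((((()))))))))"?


Input: "((((((((()))))))))"
Tracking depth:
  Position 0 '(': depth becomes 1
  Position 1 '(': depth becomes 2
  Position 2 '(': depth becomes 3
  Position 3 '(': depth becomes 4
  Position 4 '(': depth becomes 5
  Position 5 '(': depth becomes 6
  Position 6 '(': depth becomes 7
  Position 7 '(': depth becomes 8
  Position 8 '(': depth becomes 9
  Position 9 ')': depth becomes 8
  Position 10 ')': depth becomes 7
  Position 11 ')': depth becomes 6
  Position 12 ')': depth becomes 5
  Position 13 ')': depth becomes 4
  Position 14 ')': depth becomes 3
  Position 15 ')': depth becomes 2
  Position 16 ')': depth becomes 1
  Position 17 ')': depth becomes 0
Maximum depth reached: 9

9


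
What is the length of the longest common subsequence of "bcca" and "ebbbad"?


LCS of "bcca" and "ebbbad"
DP table:
           e    b    b    b    a    d
      0    0    0    0    0    0    0
  b   0    0    1    1    1    1    1
  c   0    0    1    1    1    1    1
  c   0    0    1    1    1    1    1
  a   0    0    1    1    1    2    2
LCS length = dp[4][6] = 2

2


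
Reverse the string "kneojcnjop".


Input: kneojcnjop
Reading characters right to left:
  Position 9: 'p'
  Position 8: 'o'
  Position 7: 'j'
  Position 6: 'n'
  Position 5: 'c'
  Position 4: 'j'
  Position 3: 'o'
  Position 2: 'e'
  Position 1: 'n'
  Position 0: 'k'
Reversed: pojncjoenk

pojncjoenk
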